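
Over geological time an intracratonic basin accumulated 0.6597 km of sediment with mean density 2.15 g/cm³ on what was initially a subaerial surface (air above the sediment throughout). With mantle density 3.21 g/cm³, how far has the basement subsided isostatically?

Subaerial load: s = t ρ_sed / ρ_m = 0.6597 km × 2.15/3.21 = 0.442 km.

0.442 km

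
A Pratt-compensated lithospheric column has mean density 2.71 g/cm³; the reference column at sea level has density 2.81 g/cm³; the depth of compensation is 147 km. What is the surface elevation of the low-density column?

5.42 km

ρ_ref D = ρ (D + h) → h = D (ρ_ref − ρ)/ρ.
h = 147 km × (2.81 − 2.71)/2.71 = 5.42 km.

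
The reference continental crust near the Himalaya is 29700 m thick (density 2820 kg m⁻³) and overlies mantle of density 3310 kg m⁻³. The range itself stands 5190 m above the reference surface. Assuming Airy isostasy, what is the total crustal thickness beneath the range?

Root depth r = h ρ_c / (ρ_m − ρ_c) = 5190 m × 2820 / 490 = 29870 m.
Total thickness = T + h + r = 29700 m + 5190 m + 29870 m = 64800 m.

64800 m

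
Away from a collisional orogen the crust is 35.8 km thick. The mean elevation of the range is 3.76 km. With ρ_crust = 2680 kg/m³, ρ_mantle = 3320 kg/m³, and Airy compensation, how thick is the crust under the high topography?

55.3 km

Root depth r = h ρ_c / (ρ_m − ρ_c) = 3.76 km × 2680 / 640 = 15.74 km.
Total thickness = T + h + r = 35.8 km + 3.76 km + 15.74 km = 55.3 km.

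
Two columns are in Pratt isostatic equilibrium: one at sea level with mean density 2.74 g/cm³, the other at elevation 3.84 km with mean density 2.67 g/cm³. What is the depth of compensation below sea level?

ρ_ref D = ρ (D + h) → D (ρ_ref − ρ) = ρ h.
D = ρ h/(ρ_ref − ρ) = 2.67 × 3.84 km/(2.74 − 2.67) = 146 km.

146 km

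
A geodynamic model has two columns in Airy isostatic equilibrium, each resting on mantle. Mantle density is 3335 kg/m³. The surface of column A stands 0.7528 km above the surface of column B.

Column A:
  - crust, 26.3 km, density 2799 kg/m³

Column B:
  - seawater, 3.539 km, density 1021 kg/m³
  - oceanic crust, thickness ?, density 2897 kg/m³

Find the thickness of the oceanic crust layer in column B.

Take the compensation level at the base of the deeper column (depth z_c below the surface of column A) and equate Σ ρ_i t_i down to z_c; mantle fills any gap and the z_c terms cancel.
Column A: 26.3×2799 + (z_c − 26.3)×3335
Column B: 0.7528×0 + 3.539×1021 + x×2897 + (z_c − 0.7528 − 3.539 − x)×3335
The z_c×3335 term appears on both sides and cancels. Collect the known terms of each column as K = Σ(ρt)_known − 3335 × (depth of known layers): K_A = 73613.7 − 3335×26.3 = −14096.8; K_B = 3613.319 − 3335×(0.7528 + 3.539) = −10699.834.
Balance: K_A = K_B − x×(3335 − 2897), so x = (K_B − K_A)/(3335 − 2897) = 3396.97/438 = 7.76 km.

7.76 km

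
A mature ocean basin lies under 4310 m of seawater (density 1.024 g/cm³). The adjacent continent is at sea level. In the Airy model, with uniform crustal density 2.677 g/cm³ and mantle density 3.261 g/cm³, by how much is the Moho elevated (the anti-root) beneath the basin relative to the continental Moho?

12200 m

In Airy isostatic equilibrium: replacing crust with seawater at the top is compensated by replacing crust with mantle at the base: d (ρ_c − ρ_w) = a (ρ_m − ρ_c).
a = d (ρ_c − ρ_w)/(ρ_m − ρ_c) = 4310 m × 1.653/0.584 = 12200 m.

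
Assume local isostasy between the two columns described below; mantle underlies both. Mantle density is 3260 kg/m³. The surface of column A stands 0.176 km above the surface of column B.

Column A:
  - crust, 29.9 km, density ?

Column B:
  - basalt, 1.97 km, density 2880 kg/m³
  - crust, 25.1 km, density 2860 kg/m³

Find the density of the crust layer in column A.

2880 kg/m³

Take the compensation level at the base of the deeper column (depth z_c below the surface of column A) and equate Σ ρ_i t_i down to z_c; mantle fills any gap and the z_c terms cancel.
Column A: 29.9×ρ + (z_c − 29.9)×3260
Column B: 0.176×0 + 1.97×2880 + 25.1×2860 + (z_c − 0.176 − 27.07)×3260
The z_c×3260 term appears on both sides and cancels. Collect the known terms of each column as K = Σ(ρt)_known − 3260 × (depth of known layers): K_A = 0 − 3260×29.9 = −97474; K_B = 77459.6 − 3260×(0.176 + 27.07) = −11362.36.
Balance: K_A + 29.9×ρ = K_B, so ρ = (K_B − K_A)/29.9 = 86111.6/29.9 = 2880 kg/m³.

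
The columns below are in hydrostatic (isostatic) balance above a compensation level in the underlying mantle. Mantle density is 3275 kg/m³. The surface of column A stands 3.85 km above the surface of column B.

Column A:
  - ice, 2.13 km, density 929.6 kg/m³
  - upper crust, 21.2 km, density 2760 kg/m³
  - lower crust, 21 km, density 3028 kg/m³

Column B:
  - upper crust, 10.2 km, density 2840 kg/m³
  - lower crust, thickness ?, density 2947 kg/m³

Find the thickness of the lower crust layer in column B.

12.4 km

Take the compensation level at the base of the deeper column (depth z_c below the surface of column A) and equate Σ ρ_i t_i down to z_c; mantle fills any gap and the z_c terms cancel.
Column A: 2.13×929.6 + 21.2×2760 + 21×3028 + (z_c − 44.33)×3275
Column B: 3.85×0 + 10.2×2840 + x×2947 + (z_c − 3.85 − 10.2 − x)×3275
The z_c×3275 term appears on both sides and cancels. Collect the known terms of each column as K = Σ(ρt)_known − 3275 × (depth of known layers): K_A = 124080.048 − 3275×44.33 = −21100.702; K_B = 28968 − 3275×(3.85 + 10.2) = −17045.75.
Balance: K_A = K_B − x×(3275 − 2947), so x = (K_B − K_A)/(3275 − 2947) = 4054.95/328 = 12.4 km.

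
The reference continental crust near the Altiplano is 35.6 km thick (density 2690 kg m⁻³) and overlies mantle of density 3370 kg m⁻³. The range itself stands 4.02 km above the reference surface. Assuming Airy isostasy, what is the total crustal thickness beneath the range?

55.5 km

Root depth r = h ρ_c / (ρ_m − ρ_c) = 4.02 km × 2690 / 680 = 15.9 km.
Total thickness = T + h + r = 35.6 km + 4.02 km + 15.9 km = 55.5 km.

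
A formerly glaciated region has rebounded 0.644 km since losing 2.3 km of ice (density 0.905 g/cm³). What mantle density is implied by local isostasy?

3.23 g/cm³

ρ_m = ρ_ice t / u = 0.905 × 2.3 km/0.644 km = 3.23 g/cm³.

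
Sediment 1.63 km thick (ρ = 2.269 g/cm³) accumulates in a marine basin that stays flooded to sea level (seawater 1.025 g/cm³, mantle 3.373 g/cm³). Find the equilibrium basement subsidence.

0.864 km

Submarine loading: the sediment displaces seawater, and the subsidence is in turn flooded, so s (ρ_m − ρ_w) = t (ρ_sed − ρ_w).
s = 1.63 km × (2.269 − 1.025) / (3.373 − 1.025) = 0.864 km.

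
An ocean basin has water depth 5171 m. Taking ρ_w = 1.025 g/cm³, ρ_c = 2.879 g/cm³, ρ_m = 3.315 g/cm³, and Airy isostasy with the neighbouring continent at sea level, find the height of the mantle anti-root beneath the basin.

22000 m

By Archimedes' principle applied to the lithosphere: replacing crust with seawater at the top is compensated by replacing crust with mantle at the base: d (ρ_c − ρ_w) = a (ρ_m − ρ_c).
a = d (ρ_c − ρ_w)/(ρ_m − ρ_c) = 5171 m × 1.854/0.436 = 22000 m.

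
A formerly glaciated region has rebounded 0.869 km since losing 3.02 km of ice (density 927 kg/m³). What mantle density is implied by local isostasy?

3220 kg/m³

ρ_m = ρ_ice t / u = 927 × 3.02 km/0.869 km = 3220 kg/m³.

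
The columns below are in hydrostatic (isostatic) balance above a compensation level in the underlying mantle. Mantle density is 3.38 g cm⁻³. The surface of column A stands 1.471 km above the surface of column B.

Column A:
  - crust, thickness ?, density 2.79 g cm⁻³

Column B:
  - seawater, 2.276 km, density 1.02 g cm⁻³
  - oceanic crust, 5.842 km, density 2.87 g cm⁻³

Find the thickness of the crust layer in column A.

22.6 km

Take the compensation level at the base of the deeper column (depth z_c below the surface of column A) and equate Σ ρ_i t_i down to z_c; mantle fills any gap and the z_c terms cancel.
Column A: x×2.79 + (z_c − 0 − x)×3.38
Column B: 1.471×0 + 2.276×1.02 + 5.842×2.87 + (z_c − 1.471 − 8.118)×3.38
The z_c×3.38 term appears on both sides and cancels. Collect the known terms of each column as K = Σ(ρt)_known − 3.38 × (depth of known layers): K_A = 0 − 3.38×0 = 0; K_B = 19.08806 − 3.38×(1.471 + 8.118) = −13.32276.
Balance: K_A − x×(3.38 − 2.79) = K_B, so x = (K_A − K_B)/(3.38 − 2.79) = 13.3228/0.59 = 22.6 km.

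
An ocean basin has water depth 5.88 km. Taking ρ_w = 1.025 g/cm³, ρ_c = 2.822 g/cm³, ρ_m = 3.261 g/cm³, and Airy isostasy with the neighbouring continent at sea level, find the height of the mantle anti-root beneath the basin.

24.1 km

Isostatic balance requires: replacing crust with seawater at the top is compensated by replacing crust with mantle at the base: d (ρ_c − ρ_w) = a (ρ_m − ρ_c).
a = d (ρ_c − ρ_w)/(ρ_m − ρ_c) = 5.88 km × 1.797/0.439 = 24.1 km.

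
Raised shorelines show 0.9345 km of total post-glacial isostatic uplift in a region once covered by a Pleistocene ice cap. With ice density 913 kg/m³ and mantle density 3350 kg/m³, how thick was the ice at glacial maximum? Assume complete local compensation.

3.43 km

u = t ρ_ice/ρ_m → t = u ρ_m/ρ_ice = 0.9345 km × 3350/913 = 3.43 km.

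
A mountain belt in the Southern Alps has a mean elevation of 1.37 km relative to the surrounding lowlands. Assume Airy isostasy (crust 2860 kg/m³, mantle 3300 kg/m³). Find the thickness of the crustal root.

By Archimedes' principle applied to the lithosphere: the weight of the topography is balanced by the buoyancy of the root, ρ_c h = (ρ_m − ρ_c) r.
r = h · ρ_c / (ρ_m − ρ_c) = 1.37 km × 2860 / (3300 − 2860) = 8.9 km.

8.9 km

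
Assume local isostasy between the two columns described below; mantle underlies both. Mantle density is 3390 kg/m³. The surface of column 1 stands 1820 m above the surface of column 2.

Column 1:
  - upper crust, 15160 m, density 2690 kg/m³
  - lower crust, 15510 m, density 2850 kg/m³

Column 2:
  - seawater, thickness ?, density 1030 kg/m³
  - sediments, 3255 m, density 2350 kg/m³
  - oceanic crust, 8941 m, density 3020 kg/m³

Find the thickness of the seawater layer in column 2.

2600 m

Take the compensation level at the base of the deeper column (depth z_c below the surface of column 1) and equate Σ ρ_i t_i down to z_c; mantle fills any gap and the z_c terms cancel.
Column 1: 15160×2690 + 15510×2850 + (z_c − 30670)×3390
Column 2: 1820×0 + x×1030 + 3255×2350 + 8941×3020 + (z_c − 1820 − 12196 − x)×3390
The z_c×3390 term appears on both sides and cancels. Collect the known terms of each column as K = Σ(ρt)_known − 3390 × (depth of known layers): K_1 = 84983900 − 3390×30670 = −18987400; K_2 = 34651070 − 3390×(1820 + 12196) = −12863170.
Balance: K_1 = K_2 − x×(3390 − 1030), so x = (K_2 − K_1)/(3390 − 1030) = 6124230/2360 = 2600 m.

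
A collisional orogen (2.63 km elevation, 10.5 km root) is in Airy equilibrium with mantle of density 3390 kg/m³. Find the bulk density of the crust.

ρ_c h = (ρ_m − ρ_c) r → ρ_c (h + r) = ρ_m r → ρ_c = ρ_m r / (h + r).
ρ_c = 3390 × 10.5 km / (2.63 km + 10.5 km) = 2710 kg/m³.

2710 kg/m³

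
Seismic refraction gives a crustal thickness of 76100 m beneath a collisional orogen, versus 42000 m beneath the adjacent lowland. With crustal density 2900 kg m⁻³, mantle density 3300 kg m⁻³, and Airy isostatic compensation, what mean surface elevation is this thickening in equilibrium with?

4130 m

Excess crust Δ = 76100 m − 42000 m = 34100 m, split between elevation h and root r with h + r = Δ.
Airy balance ρ_c h = (ρ_m − ρ_c) r gives r = h ρ_c/(ρ_m − ρ_c), so h (1 + ρ_c/(ρ_m − ρ_c)) = Δ, i.e. h = Δ (ρ_m − ρ_c)/ρ_m.
h = 34100 m × 400/3300 = 4130 m.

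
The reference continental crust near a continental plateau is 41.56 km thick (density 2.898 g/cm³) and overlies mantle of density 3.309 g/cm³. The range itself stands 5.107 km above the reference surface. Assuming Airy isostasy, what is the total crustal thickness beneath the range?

82.7 km

Root depth r = h ρ_c / (ρ_m − ρ_c) = 5.107 km × 2.898 / 0.411 = 36.01 km.
Total thickness = T + h + r = 41.56 km + 5.107 km + 36.01 km = 82.7 km.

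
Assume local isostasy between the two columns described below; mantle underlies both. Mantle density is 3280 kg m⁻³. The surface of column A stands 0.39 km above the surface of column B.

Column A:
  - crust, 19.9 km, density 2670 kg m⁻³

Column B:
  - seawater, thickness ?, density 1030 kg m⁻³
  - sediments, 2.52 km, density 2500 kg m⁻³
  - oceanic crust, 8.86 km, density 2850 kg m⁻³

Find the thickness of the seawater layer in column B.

2.26 km

Take the compensation level at the base of the deeper column (depth z_c below the surface of column A) and equate Σ ρ_i t_i down to z_c; mantle fills any gap and the z_c terms cancel.
Column A: 19.9×2670 + (z_c − 19.9)×3280
Column B: 0.39×0 + x×1030 + 2.52×2500 + 8.86×2850 + (z_c − 0.39 − 11.38 − x)×3280
The z_c×3280 term appears on both sides and cancels. Collect the known terms of each column as K = Σ(ρt)_known − 3280 × (depth of known layers): K_A = 53133 − 3280×19.9 = −12139; K_B = 31551 − 3280×(0.39 + 11.38) = −7054.6.
Balance: K_A = K_B − x×(3280 − 1030), so x = (K_B − K_A)/(3280 − 1030) = 5084.4/2250 = 2.26 km.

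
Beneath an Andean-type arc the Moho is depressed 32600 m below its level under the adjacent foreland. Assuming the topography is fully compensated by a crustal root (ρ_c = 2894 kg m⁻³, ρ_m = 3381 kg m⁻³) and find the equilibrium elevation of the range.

For local isostatic compensation: ρ_c h = (ρ_m − ρ_c) r.
h = r (ρ_m − ρ_c) / ρ_c = 32600 m × (3381 − 2894) / 2894 = 5490 m.

5490 m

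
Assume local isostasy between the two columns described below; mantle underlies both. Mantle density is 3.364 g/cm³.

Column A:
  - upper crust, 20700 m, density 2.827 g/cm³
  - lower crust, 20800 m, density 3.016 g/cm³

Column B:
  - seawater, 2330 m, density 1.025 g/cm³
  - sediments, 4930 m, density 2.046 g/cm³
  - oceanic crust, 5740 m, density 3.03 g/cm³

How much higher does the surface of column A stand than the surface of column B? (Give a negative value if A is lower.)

For any compensation level in the mantle, the mantle terms cancel and isostasy reduces to e = (Σt_A − Σt_B) − (Σ(ρt)_A − Σ(ρt)_B) / ρ_m.
Σt_A = 41500 m; Σt_B = 13000 m; Σ(ρt)_A = 121251.7; Σ(ρt)_B = 29867.23 (in m·g/cm³).
e = (41500 − 13000) − (121251.7 − 29867.23) / 3.364 = 1330 m.

1330 m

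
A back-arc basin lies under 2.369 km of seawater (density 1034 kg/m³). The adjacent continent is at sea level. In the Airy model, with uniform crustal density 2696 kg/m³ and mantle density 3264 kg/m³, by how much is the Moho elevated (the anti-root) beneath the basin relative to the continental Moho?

In Airy isostatic equilibrium: replacing crust with seawater at the top is compensated by replacing crust with mantle at the base: d (ρ_c − ρ_w) = a (ρ_m − ρ_c).
a = d (ρ_c − ρ_w)/(ρ_m − ρ_c) = 2.369 km × 1662/568 = 6.93 km.

6.93 km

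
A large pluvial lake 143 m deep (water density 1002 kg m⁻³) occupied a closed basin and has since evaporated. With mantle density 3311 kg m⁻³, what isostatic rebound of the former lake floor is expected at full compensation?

43.3 m

u = d ρ_w/ρ_m = 143 m × 1002/3311 = 43.3 m.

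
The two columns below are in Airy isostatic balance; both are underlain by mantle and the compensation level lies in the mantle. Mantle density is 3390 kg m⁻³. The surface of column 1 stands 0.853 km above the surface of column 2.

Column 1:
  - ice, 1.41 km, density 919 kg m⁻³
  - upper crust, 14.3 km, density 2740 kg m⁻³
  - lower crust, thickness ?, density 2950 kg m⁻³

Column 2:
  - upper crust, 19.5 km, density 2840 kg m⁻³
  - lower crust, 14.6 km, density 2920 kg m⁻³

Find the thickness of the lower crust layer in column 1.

17.5 km

Take the compensation level at the base of the deeper column (depth z_c below the surface of column 1) and equate Σ ρ_i t_i down to z_c; mantle fills any gap and the z_c terms cancel.
Column 1: 1.41×919 + 14.3×2740 + x×2950 + (z_c − 15.71 − x)×3390
Column 2: 0.853×0 + 19.5×2840 + 14.6×2920 + (z_c − 0.853 − 34.1)×3390
The z_c×3390 term appears on both sides and cancels. Collect the known terms of each column as K = Σ(ρt)_known − 3390 × (depth of known layers): K_1 = 40477.79 − 3390×15.71 = −12779.11; K_2 = 98012 − 3390×(0.853 + 34.1) = −20478.67.
Balance: K_1 − x×(3390 − 2950) = K_2, so x = (K_1 − K_2)/(3390 − 2950) = 7699.56/440 = 17.5 km.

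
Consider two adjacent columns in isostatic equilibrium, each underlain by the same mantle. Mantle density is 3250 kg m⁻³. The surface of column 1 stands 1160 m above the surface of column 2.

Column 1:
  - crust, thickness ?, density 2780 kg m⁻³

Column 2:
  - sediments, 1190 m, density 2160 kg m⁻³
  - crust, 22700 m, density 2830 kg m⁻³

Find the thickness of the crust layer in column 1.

Take the compensation level at the base of the deeper column (depth z_c below the surface of column 1) and equate Σ ρ_i t_i down to z_c; mantle fills any gap and the z_c terms cancel.
Column 1: x×2780 + (z_c − 0 − x)×3250
Column 2: 1160×0 + 1190×2160 + 22700×2830 + (z_c − 1160 − 23890)×3250
The z_c×3250 term appears on both sides and cancels. Collect the known terms of each column as K = Σ(ρt)_known − 3250 × (depth of known layers): K_1 = 0 − 3250×0 = 0; K_2 = 66811400 − 3250×(1160 + 23890) = −14601100.
Balance: K_1 − x×(3250 − 2780) = K_2, so x = (K_1 − K_2)/(3250 − 2780) = 14601100/470 = 31100 m.

31100 m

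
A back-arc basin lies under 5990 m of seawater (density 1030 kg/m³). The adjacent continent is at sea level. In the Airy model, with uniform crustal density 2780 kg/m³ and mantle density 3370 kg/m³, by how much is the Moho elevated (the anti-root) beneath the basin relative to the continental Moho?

For local isostatic compensation: replacing crust with seawater at the top is compensated by replacing crust with mantle at the base: d (ρ_c − ρ_w) = a (ρ_m − ρ_c).
a = d (ρ_c − ρ_w)/(ρ_m − ρ_c) = 5990 m × 1750/590 = 17800 m.

17800 m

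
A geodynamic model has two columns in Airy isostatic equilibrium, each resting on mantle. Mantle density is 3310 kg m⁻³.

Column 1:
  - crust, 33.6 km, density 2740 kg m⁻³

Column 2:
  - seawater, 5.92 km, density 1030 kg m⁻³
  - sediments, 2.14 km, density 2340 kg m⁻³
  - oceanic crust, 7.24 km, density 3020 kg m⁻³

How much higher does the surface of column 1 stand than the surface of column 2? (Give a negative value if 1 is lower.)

For any compensation level in the mantle, the mantle terms cancel and isostasy reduces to e = (Σt_1 − Σt_2) − (Σ(ρt)_1 − Σ(ρt)_2) / ρ_m.
Σt_1 = 33.6 km; Σt_2 = 15.3 km; Σ(ρt)_1 = 92064; Σ(ρt)_2 = 32970 (in km·kg m⁻³).
e = (33.6 − 15.3) − (92064 − 32970) / 3310 = 0.447 km.

0.447 km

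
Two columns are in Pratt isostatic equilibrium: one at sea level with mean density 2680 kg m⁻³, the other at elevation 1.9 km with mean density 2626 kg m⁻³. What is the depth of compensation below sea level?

ρ_ref D = ρ (D + h) → D (ρ_ref − ρ) = ρ h.
D = ρ h/(ρ_ref − ρ) = 2626 × 1.9 km/(2680 − 2626) = 92.4 km.

92.4 km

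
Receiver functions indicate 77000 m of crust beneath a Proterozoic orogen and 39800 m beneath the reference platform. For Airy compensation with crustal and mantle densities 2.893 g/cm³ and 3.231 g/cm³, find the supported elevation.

Excess crust Δ = 77000 m − 39800 m = 37200 m, split between elevation h and root r with h + r = Δ.
Airy balance ρ_c h = (ρ_m − ρ_c) r gives r = h ρ_c/(ρ_m − ρ_c), so h (1 + ρ_c/(ρ_m − ρ_c)) = Δ, i.e. h = Δ (ρ_m − ρ_c)/ρ_m.
h = 37200 m × 0.338/3.231 = 3890 m.

3890 m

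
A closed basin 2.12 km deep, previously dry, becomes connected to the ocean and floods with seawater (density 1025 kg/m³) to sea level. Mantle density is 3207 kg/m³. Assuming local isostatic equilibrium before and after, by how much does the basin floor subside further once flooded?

After flooding the water column is d + s deep. Its weight must equal the weight of mantle displaced by the extra subsidence s: (d + s) ρ_w = s ρ_m.
s = d ρ_w / (ρ_m − ρ_w) = 2.12 km × 1025/(3207 − 1025) = 0.996 km.

0.996 km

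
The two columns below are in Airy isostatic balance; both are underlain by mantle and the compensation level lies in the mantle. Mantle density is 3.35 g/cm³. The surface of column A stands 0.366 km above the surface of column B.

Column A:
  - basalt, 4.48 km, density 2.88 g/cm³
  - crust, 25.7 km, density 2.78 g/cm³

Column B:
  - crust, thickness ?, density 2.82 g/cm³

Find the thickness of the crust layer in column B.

29.3 km

Take the compensation level at the base of the deeper column (depth z_c below the surface of column A) and equate Σ ρ_i t_i down to z_c; mantle fills any gap and the z_c terms cancel.
Column A: 4.48×2.88 + 25.7×2.78 + (z_c − 30.18)×3.35
Column B: 0.366×0 + x×2.82 + (z_c − 0.366 − 0 − x)×3.35
The z_c×3.35 term appears on both sides and cancels. Collect the known terms of each column as K = Σ(ρt)_known − 3.35 × (depth of known layers): K_A = 84.3484 − 3.35×30.18 = −16.7546; K_B = 0 − 3.35×(0.366 + 0) = −1.2261.
Balance: K_A = K_B − x×(3.35 − 2.82), so x = (K_B − K_A)/(3.35 − 2.82) = 15.5285/0.53 = 29.3 km.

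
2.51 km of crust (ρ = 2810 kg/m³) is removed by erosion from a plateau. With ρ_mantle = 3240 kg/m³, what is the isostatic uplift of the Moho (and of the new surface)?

2.18 km

Unloading: uplift u = e ρ_c/ρ_m = 2.51 km × 2810/3240 = 2.18 km.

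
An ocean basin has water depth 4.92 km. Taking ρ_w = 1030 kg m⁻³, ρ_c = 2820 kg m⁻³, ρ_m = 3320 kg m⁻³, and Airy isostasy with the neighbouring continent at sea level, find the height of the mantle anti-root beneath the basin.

17.6 km

In Airy isostatic equilibrium: replacing crust with seawater at the top is compensated by replacing crust with mantle at the base: d (ρ_c − ρ_w) = a (ρ_m − ρ_c).
a = d (ρ_c − ρ_w)/(ρ_m − ρ_c) = 4.92 km × 1790/500 = 17.6 km.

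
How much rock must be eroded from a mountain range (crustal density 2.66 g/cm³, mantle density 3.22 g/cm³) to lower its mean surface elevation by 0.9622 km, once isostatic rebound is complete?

5.53 km

Net drop Δ = e − u = e − e ρ_c/ρ_m = e (ρ_m − ρ_c)/ρ_m.
e = Δ ρ_m/(ρ_m − ρ_c) = 0.9622 km × 3.22/0.56 = 5.53 km.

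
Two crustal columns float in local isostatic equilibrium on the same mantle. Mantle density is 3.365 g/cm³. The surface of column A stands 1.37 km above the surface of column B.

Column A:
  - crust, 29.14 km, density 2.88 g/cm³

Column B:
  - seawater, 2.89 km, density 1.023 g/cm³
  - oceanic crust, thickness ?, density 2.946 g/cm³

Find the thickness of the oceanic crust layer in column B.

Take the compensation level at the base of the deeper column (depth z_c below the surface of column A) and equate Σ ρ_i t_i down to z_c; mantle fills any gap and the z_c terms cancel.
Column A: 29.14×2.88 + (z_c − 29.14)×3.365
Column B: 1.37×0 + 2.89×1.023 + x×2.946 + (z_c − 1.37 − 2.89 − x)×3.365
The z_c×3.365 term appears on both sides and cancels. Collect the known terms of each column as K = Σ(ρt)_known − 3.365 × (depth of known layers): K_A = 83.9232 − 3.365×29.14 = −14.1329; K_B = 2.95647 − 3.365×(1.37 + 2.89) = −11.37843.
Balance: K_A = K_B − x×(3.365 − 2.946), so x = (K_B − K_A)/(3.365 − 2.946) = 2.75447/0.419 = 6.57 km.

6.57 km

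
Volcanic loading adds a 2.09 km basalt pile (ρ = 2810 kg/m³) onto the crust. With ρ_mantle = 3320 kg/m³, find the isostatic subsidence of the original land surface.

1.77 km

Subaerial loading: s = t ρ_load / ρ_m.
s = 2.09 km × 2810/3320 = 1.77 km.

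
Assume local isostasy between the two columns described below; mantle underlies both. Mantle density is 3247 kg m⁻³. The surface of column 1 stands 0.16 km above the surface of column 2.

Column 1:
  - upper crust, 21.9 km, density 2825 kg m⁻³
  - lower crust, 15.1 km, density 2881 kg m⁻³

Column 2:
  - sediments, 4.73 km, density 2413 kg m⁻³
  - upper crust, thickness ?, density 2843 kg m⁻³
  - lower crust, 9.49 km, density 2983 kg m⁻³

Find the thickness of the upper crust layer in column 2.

19.3 km

Take the compensation level at the base of the deeper column (depth z_c below the surface of column 1) and equate Σ ρ_i t_i down to z_c; mantle fills any gap and the z_c terms cancel.
Column 1: 21.9×2825 + 15.1×2881 + (z_c − 37)×3247
Column 2: 0.16×0 + 4.73×2413 + x×2843 + 9.49×2983 + (z_c − 0.16 − 14.22 − x)×3247
The z_c×3247 term appears on both sides and cancels. Collect the known terms of each column as K = Σ(ρt)_known − 3247 × (depth of known layers): K_1 = 105370.6 − 3247×37 = −14768.4; K_2 = 39722.16 − 3247×(0.16 + 14.22) = −6969.7.
Balance: K_1 = K_2 − x×(3247 − 2843), so x = (K_2 − K_1)/(3247 − 2843) = 7798.7/404 = 19.3 km.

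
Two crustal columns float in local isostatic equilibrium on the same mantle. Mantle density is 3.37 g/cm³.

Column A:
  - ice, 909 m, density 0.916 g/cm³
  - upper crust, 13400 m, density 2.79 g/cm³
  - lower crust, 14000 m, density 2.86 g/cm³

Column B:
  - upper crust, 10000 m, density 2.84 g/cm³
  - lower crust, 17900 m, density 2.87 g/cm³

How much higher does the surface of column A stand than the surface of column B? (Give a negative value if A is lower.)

For any compensation level in the mantle, the mantle terms cancel and isostasy reduces to e = (Σt_A − Σt_B) − (Σ(ρt)_A − Σ(ρt)_B) / ρ_m.
Σt_A = 28309 m; Σt_B = 27900 m; Σ(ρt)_A = 78258.644; Σ(ρt)_B = 79773 (in m·g/cm³).
e = (28309 − 27900) − (78258.644 − 79773) / 3.37 = 858 m.

858 m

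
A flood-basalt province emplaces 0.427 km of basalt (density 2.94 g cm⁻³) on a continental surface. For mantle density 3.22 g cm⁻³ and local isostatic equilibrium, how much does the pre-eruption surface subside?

0.39 km

Subaerial loading: s = t ρ_load / ρ_m.
s = 0.427 km × 2.94/3.22 = 0.39 km.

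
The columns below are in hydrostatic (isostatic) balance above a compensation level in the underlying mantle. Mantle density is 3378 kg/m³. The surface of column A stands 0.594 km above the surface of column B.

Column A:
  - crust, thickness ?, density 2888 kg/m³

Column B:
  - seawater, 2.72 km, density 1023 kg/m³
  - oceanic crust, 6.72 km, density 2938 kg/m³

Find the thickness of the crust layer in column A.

Take the compensation level at the base of the deeper column (depth z_c below the surface of column A) and equate Σ ρ_i t_i down to z_c; mantle fills any gap and the z_c terms cancel.
Column A: x×2888 + (z_c − 0 − x)×3378
Column B: 0.594×0 + 2.72×1023 + 6.72×2938 + (z_c − 0.594 − 9.44)×3378
The z_c×3378 term appears on both sides and cancels. Collect the known terms of each column as K = Σ(ρt)_known − 3378 × (depth of known layers): K_A = 0 − 3378×0 = 0; K_B = 22525.92 − 3378×(0.594 + 9.44) = −11368.932.
Balance: K_A − x×(3378 − 2888) = K_B, so x = (K_A − K_B)/(3378 − 2888) = 11368.9/490 = 23.2 km.

23.2 km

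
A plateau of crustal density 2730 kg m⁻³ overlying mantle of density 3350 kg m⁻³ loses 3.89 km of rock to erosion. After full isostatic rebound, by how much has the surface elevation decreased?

Rebound u = e ρ_c/ρ_m = 3.89 km × 2730/3350 = 3.17 km.
Net surface drop = e − u = 3.89 km − 3.17 km = e (ρ_m − ρ_c)/ρ_m = 0.72 km.

0.72 km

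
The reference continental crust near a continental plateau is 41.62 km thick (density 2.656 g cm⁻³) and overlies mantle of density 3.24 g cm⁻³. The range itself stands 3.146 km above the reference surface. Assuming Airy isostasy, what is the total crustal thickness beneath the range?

59.1 km

Root depth r = h ρ_c / (ρ_m − ρ_c) = 3.146 km × 2.656 / 0.584 = 14.31 km.
Total thickness = T + h + r = 41.62 km + 3.146 km + 14.31 km = 59.1 km.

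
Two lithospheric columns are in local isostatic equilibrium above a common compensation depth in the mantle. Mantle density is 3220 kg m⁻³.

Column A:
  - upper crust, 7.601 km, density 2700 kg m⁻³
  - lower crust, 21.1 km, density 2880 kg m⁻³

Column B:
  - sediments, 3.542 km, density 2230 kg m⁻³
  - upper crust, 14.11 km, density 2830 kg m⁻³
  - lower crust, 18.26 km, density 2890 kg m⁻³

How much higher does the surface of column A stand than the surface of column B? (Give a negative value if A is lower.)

−1.21 km

For any compensation level in the mantle, the mantle terms cancel and isostasy reduces to e = (Σt_A − Σt_B) − (Σ(ρt)_A − Σ(ρt)_B) / ρ_m.
Σt_A = 28.701 km; Σt_B = 35.912 km; Σ(ρt)_A = 81290.7; Σ(ρt)_B = 100601.36 (in km·kg m⁻³).
e = (28.701 − 35.912) − (81290.7 − 100601.36) / 3220 = −1.21 km.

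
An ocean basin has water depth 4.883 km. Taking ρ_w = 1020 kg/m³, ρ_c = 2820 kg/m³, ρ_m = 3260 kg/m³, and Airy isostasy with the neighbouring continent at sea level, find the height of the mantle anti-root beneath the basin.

20 km

By Archimedes' principle applied to the lithosphere: replacing crust with seawater at the top is compensated by replacing crust with mantle at the base: d (ρ_c − ρ_w) = a (ρ_m − ρ_c).
a = d (ρ_c − ρ_w)/(ρ_m − ρ_c) = 4.883 km × 1800/440 = 20 km.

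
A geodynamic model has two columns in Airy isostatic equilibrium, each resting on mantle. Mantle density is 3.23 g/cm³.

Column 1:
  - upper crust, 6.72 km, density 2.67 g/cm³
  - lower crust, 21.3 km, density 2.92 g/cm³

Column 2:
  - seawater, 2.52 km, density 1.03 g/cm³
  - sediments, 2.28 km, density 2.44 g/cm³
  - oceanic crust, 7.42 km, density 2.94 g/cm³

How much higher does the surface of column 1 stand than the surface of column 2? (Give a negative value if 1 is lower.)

0.269 km

For any compensation level in the mantle, the mantle terms cancel and isostasy reduces to e = (Σt_1 − Σt_2) − (Σ(ρt)_1 − Σ(ρt)_2) / ρ_m.
Σt_1 = 28.02 km; Σt_2 = 12.22 km; Σ(ρt)_1 = 80.1384; Σ(ρt)_2 = 29.9736 (in km·g/cm³).
e = (28.02 − 12.22) − (80.1384 − 29.9736) / 3.23 = 0.269 km.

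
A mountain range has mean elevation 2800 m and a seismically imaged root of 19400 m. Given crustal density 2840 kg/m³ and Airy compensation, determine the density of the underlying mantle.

Airy balance: ρ_c h = (ρ_m − ρ_c) r → ρ_m = ρ_c (1 + h/r).
ρ_m = 2840 × (1 + 2800 m/19400 m) = 3250 kg/m³.

3250 kg/m³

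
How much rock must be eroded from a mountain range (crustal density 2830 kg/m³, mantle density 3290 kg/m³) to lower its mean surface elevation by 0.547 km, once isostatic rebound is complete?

3.91 km

Net drop Δ = e − u = e − e ρ_c/ρ_m = e (ρ_m − ρ_c)/ρ_m.
e = Δ ρ_m/(ρ_m − ρ_c) = 0.547 km × 3290/460 = 3.91 km.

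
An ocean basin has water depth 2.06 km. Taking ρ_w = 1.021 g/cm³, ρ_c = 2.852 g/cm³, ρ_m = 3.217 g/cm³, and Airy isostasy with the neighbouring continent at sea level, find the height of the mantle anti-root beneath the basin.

10.3 km

In Airy isostatic equilibrium: replacing crust with seawater at the top is compensated by replacing crust with mantle at the base: d (ρ_c − ρ_w) = a (ρ_m − ρ_c).
a = d (ρ_c − ρ_w)/(ρ_m − ρ_c) = 2.06 km × 1.831/0.365 = 10.3 km.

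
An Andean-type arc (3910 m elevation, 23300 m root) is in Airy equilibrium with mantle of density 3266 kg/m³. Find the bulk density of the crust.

ρ_c h = (ρ_m − ρ_c) r → ρ_c (h + r) = ρ_m r → ρ_c = ρ_m r / (h + r).
ρ_c = 3266 × 23300 m / (3910 m + 23300 m) = 2800 kg/m³.

2800 kg/m³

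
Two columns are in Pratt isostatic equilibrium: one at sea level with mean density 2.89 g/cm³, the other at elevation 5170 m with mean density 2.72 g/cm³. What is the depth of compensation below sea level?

82700 m

ρ_ref D = ρ (D + h) → D (ρ_ref − ρ) = ρ h.
D = ρ h/(ρ_ref − ρ) = 2.72 × 5170 m/(2.89 − 2.72) = 82700 m.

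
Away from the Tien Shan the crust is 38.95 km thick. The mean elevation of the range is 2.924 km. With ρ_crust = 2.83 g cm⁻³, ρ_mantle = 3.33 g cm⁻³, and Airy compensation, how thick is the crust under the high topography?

Root depth r = h ρ_c / (ρ_m − ρ_c) = 2.924 km × 2.83 / 0.5 = 16.55 km.
Total thickness = T + h + r = 38.95 km + 2.924 km + 16.55 km = 58.4 km.

58.4 km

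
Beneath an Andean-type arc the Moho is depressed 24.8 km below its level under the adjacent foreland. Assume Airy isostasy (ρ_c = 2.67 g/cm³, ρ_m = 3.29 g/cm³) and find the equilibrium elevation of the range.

5.76 km

Balancing pressure at the compensation depth: ρ_c h = (ρ_m − ρ_c) r.
h = r (ρ_m − ρ_c) / ρ_c = 24.8 km × (3.29 − 2.67) / 2.67 = 5.76 km.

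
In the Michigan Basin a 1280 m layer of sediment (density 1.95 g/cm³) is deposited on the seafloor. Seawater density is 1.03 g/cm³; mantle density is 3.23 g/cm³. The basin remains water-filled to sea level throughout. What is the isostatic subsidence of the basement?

Submarine loading: the sediment displaces seawater, and the subsidence is in turn flooded, so s (ρ_m − ρ_w) = t (ρ_sed − ρ_w).
s = 1280 m × (1.95 − 1.03) / (3.23 − 1.03) = 535 m.

535 m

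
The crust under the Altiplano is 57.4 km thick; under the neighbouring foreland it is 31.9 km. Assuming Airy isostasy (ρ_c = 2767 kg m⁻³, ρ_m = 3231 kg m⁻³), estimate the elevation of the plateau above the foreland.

Excess crust Δ = 57.4 km − 31.9 km = 25.5 km, split between elevation h and root r with h + r = Δ.
Airy balance ρ_c h = (ρ_m − ρ_c) r gives r = h ρ_c/(ρ_m − ρ_c), so h (1 + ρ_c/(ρ_m − ρ_c)) = Δ, i.e. h = Δ (ρ_m − ρ_c)/ρ_m.
h = 25.5 km × 464/3231 = 3.66 km.

3.66 km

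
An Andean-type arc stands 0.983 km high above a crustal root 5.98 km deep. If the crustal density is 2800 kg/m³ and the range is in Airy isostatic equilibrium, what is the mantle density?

3260 kg/m³

Airy balance: ρ_c h = (ρ_m − ρ_c) r → ρ_m = ρ_c (1 + h/r).
ρ_m = 2800 × (1 + 0.983 km/5.98 km) = 3260 kg/m³.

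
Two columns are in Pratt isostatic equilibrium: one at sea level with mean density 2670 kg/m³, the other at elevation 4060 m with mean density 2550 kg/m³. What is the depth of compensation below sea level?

ρ_ref D = ρ (D + h) → D (ρ_ref − ρ) = ρ h.
D = ρ h/(ρ_ref − ρ) = 2550 × 4060 m/(2670 − 2550) = 86300 m.

86300 m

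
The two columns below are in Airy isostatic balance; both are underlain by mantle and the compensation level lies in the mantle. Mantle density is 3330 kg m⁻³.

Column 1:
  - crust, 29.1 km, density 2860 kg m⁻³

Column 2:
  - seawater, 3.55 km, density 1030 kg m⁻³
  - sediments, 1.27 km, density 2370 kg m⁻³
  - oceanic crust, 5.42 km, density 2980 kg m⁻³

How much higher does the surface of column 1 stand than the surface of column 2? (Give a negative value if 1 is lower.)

0.719 km

For any compensation level in the mantle, the mantle terms cancel and isostasy reduces to e = (Σt_1 − Σt_2) − (Σ(ρt)_1 − Σ(ρt)_2) / ρ_m.
Σt_1 = 29.1 km; Σt_2 = 10.24 km; Σ(ρt)_1 = 83226; Σ(ρt)_2 = 22818 (in km·kg m⁻³).
e = (29.1 − 10.24) − (83226 − 22818) / 3330 = 0.719 km.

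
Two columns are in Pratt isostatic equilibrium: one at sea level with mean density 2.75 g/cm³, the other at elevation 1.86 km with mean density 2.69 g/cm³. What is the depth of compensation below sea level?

ρ_ref D = ρ (D + h) → D (ρ_ref − ρ) = ρ h.
D = ρ h/(ρ_ref − ρ) = 2.69 × 1.86 km/(2.75 − 2.69) = 83.4 km.

83.4 km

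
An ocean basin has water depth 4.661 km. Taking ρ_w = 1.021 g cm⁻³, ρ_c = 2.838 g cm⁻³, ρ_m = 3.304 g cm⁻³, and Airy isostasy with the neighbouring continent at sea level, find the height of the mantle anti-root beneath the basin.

Isostatic balance requires: replacing crust with seawater at the top is compensated by replacing crust with mantle at the base: d (ρ_c − ρ_w) = a (ρ_m − ρ_c).
a = d (ρ_c − ρ_w)/(ρ_m − ρ_c) = 4.661 km × 1.817/0.466 = 18.2 km.

18.2 km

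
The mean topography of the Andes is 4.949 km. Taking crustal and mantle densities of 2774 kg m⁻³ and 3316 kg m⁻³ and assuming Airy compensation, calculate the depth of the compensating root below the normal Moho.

25.3 km

Equating mass per unit area of the two columns: the weight of the topography is balanced by the buoyancy of the root, ρ_c h = (ρ_m − ρ_c) r.
r = h · ρ_c / (ρ_m − ρ_c) = 4.949 km × 2774 / (3316 − 2774) = 25.3 km.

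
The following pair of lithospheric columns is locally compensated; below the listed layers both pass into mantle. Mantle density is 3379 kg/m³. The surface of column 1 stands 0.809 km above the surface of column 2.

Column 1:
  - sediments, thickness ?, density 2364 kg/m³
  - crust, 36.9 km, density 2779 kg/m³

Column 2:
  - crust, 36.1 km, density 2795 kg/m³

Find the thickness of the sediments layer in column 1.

1.65 km

Take the compensation level at the base of the deeper column (depth z_c below the surface of column 1) and equate Σ ρ_i t_i down to z_c; mantle fills any gap and the z_c terms cancel.
Column 1: x×2364 + 36.9×2779 + (z_c − 36.9 − x)×3379
Column 2: 0.809×0 + 36.1×2795 + (z_c − 0.809 − 36.1)×3379
The z_c×3379 term appears on both sides and cancels. Collect the known terms of each column as K = Σ(ρt)_known − 3379 × (depth of known layers): K_1 = 102545.1 − 3379×36.9 = −22140; K_2 = 100899.5 − 3379×(0.809 + 36.1) = −23816.011.
Balance: K_1 − x×(3379 − 2364) = K_2, so x = (K_1 − K_2)/(3379 − 2364) = 1676.01/1015 = 1.65 km.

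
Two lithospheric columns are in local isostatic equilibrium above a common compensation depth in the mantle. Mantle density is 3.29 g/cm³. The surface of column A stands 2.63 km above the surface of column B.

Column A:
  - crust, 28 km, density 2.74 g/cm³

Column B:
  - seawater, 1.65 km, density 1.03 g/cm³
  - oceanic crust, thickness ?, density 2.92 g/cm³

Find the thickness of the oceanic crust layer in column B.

Take the compensation level at the base of the deeper column (depth z_c below the surface of column A) and equate Σ ρ_i t_i down to z_c; mantle fills any gap and the z_c terms cancel.
Column A: 28×2.74 + (z_c − 28)×3.29
Column B: 2.63×0 + 1.65×1.03 + x×2.92 + (z_c − 2.63 − 1.65 − x)×3.29
The z_c×3.29 term appears on both sides and cancels. Collect the known terms of each column as K = Σ(ρt)_known − 3.29 × (depth of known layers): K_A = 76.72 − 3.29×28 = −15.4; K_B = 1.6995 − 3.29×(2.63 + 1.65) = −12.3817.
Balance: K_A = K_B − x×(3.29 − 2.92), so x = (K_B − K_A)/(3.29 − 2.92) = 3.0183/0.37 = 8.16 km.

8.16 km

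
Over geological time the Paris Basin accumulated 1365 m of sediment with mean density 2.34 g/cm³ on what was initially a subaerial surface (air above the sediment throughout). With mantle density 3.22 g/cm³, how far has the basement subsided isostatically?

Subaerial load: s = t ρ_sed / ρ_m = 1365 m × 2.34/3.22 = 992 m.

992 m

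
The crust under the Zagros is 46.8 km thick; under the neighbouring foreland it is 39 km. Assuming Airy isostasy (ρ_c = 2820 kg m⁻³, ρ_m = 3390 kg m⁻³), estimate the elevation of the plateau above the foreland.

Excess crust Δ = 46.8 km − 39 km = 7.8 km, split between elevation h and root r with h + r = Δ.
Airy balance ρ_c h = (ρ_m − ρ_c) r gives r = h ρ_c/(ρ_m − ρ_c), so h (1 + ρ_c/(ρ_m − ρ_c)) = Δ, i.e. h = Δ (ρ_m − ρ_c)/ρ_m.
h = 7.8 km × 570/3390 = 1.31 km.

1.31 km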